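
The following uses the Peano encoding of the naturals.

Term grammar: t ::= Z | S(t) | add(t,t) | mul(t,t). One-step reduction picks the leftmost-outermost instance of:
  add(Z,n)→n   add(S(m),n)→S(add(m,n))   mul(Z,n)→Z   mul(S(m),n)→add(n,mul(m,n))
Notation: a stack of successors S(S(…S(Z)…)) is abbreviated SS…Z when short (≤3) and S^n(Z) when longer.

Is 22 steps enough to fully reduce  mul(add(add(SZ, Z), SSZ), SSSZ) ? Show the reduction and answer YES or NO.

Answer: YES — reaches normal form S^9(Z) in 20 ≤ 22 steps

Working:
  start: mul(add(add(SZ, Z), SSZ), SSSZ)
  [1] mul(add(S(add(Z, Z)), SSZ), SSSZ)
  [2] mul(S(add(add(Z, Z), SSZ)), SSSZ)
  [3] add(SSSZ, mul(add(add(Z, Z), SSZ), SSSZ))
  [4] S(add(SSZ, mul(add(add(Z, Z), SSZ), SSSZ)))
  [5] S(S(add(SZ, mul(add(add(Z, Z), SSZ), SSSZ))))
  [6] S(S(S(add(Z, mul(add(add(Z, Z), SSZ), SSSZ)))))
  [7] S(S(S(mul(add(add(Z, Z), SSZ), SSSZ))))
  [8] S(S(S(mul(add(Z, SSZ), SSSZ))))
  [9] S(S(S(mul(SSZ, SSSZ))))
  [10] S(S(S(add(SSSZ, mul(SZ, SSSZ)))))
  [11] S(S(S(S(add(SSZ, mul(SZ, SSSZ))))))
  [12] S(S(S(S(S(add(SZ, mul(SZ, SSSZ)))))))
  [13] S(S(S(S(S(S(add(Z, mul(SZ, SSSZ))))))))
  [14] S(S(S(S(S(S(mul(SZ, SSSZ)))))))
  [15] S(S(S(S(S(S(add(SSSZ, mul(Z, SSSZ))))))))
  [16] S(S(S(S(S(S(S(add(SSZ, mul(Z, SSSZ)))))))))
  [17] S(S(S(S(S(S(S(S(add(SZ, mul(Z, SSSZ))))))))))
  [18] S(S(S(S(S(S(S(S(S(add(Z, mul(Z, SSSZ)))))))))))
  [19] S(S(S(S(S(S(S(S(S(mul(Z, SSSZ))))))))))
  [20] S^9(Z)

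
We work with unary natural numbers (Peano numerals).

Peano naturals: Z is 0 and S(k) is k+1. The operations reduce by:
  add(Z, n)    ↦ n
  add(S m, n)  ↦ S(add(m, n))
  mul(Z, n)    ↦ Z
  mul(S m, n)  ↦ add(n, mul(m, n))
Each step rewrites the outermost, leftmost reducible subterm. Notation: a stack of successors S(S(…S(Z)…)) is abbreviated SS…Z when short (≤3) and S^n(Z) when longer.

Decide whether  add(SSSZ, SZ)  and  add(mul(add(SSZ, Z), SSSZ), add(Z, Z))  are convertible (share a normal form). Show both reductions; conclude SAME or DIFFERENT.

Term A:
  start: add(SSSZ, SZ)
  →1  S(add(SSZ, SZ))
  →2  S(S(add(SZ, SZ)))
  →3  S(S(S(add(Z, SZ))))
  →4  S^4(Z)

Term B:
  start: add(mul(add(SSZ, Z), SSSZ), add(Z, Z))
  →1  add(mul(S(add(SZ, Z)), SSSZ), add(Z, Z))
  →2  add(add(SSSZ, mul(add(SZ, Z), SSSZ)), add(Z, Z))
  →3  add(S(add(SSZ, mul(add(SZ, Z), SSSZ))), add(Z, Z))
  →4  S(add(add(SSZ, mul(add(SZ, Z), SSSZ)), add(Z, Z)))
  →5  S(add(S(add(SZ, mul(add(SZ, Z), SSSZ))), add(Z, Z)))
  →6  S(S(add(add(SZ, mul(add(SZ, Z), SSSZ)), add(Z, Z))))
  →7  S(S(add(S(add(Z, mul(add(SZ, Z), SSSZ))), add(Z, Z))))
  →8  S(S(S(add(add(Z, mul(add(SZ, Z), SSSZ)), add(Z, Z)))))
  →9  S(S(S(add(mul(add(SZ, Z), SSSZ), add(Z, Z)))))
  →10  S(S(S(add(mul(S(add(Z, Z)), SSSZ), add(Z, Z)))))
  →11  S(S(S(add(add(SSSZ, mul(add(Z, Z), SSSZ)), add(Z, Z)))))
  →12  S(S(S(add(S(add(SSZ, mul(add(Z, Z), SSSZ))), add(Z, Z)))))
  →13  S(S(S(S(add(add(SSZ, mul(add(Z, Z), SSSZ)), add(Z, Z))))))
  →14  S(S(S(S(add(S(add(SZ, mul(add(Z, Z), SSSZ))), add(Z, Z))))))
  →15  S(S(S(S(S(add(add(SZ, mul(add(Z, Z), SSSZ)), add(Z, Z)))))))
  →16  S(S(S(S(S(add(S(add(Z, mul(add(Z, Z), SSSZ))), add(Z, Z)))))))
  →17  S(S(S(S(S(S(add(add(Z, mul(add(Z, Z), SSSZ)), add(Z, Z))))))))
  →18  S(S(S(S(S(S(add(mul(add(Z, Z), SSSZ), add(Z, Z))))))))
  →19  S(S(S(S(S(S(add(mul(Z, SSSZ), add(Z, Z))))))))
  →20  S(S(S(S(S(S(add(Z, add(Z, Z))))))))
  →21  S(S(S(S(S(S(add(Z, Z)))))))
  →22  S^6(Z)

Answer: DIFFERENT — A ⇓ S^4(Z), B ⇓ S^6(Z)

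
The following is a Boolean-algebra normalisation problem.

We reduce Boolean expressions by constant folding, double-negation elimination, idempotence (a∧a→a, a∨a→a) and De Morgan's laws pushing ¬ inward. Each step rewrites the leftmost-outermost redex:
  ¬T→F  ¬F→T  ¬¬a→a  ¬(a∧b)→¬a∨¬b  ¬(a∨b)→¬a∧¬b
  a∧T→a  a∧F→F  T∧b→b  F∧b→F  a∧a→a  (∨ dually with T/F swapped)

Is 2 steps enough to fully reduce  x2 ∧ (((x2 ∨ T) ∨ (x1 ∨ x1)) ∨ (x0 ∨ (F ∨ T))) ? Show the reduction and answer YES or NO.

  start: x2 ∧ (((x2 ∨ T) ∨ (x1 ∨ x1)) ∨ (x0 ∨ (F ∨ T)))
  [1] x2 ∧ ((T ∨ (x1 ∨ x1)) ∨ (x0 ∨ (F ∨ T)))
  [2] x2 ∧ (T ∨ (x0 ∨ (F ∨ T)))

Answer: NO — after 2 steps the term is x2 ∧ (T ∨ (x0 ∨ (F ∨ T))), not yet normal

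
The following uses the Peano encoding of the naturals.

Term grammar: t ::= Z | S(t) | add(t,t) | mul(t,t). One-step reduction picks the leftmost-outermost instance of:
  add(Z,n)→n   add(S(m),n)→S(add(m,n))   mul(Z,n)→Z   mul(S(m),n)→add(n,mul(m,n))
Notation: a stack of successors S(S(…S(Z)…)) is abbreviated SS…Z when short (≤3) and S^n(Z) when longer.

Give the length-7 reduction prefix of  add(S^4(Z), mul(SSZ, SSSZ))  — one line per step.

  start: add(S^4(Z), mul(SSZ, SSSZ))
  [1] S(add(SSSZ, mul(SSZ, SSSZ)))
  [2] S(S(add(SSZ, mul(SSZ, SSSZ))))
  [3] S(S(S(add(SZ, mul(SSZ, SSSZ)))))
  [4] S(S(S(S(add(Z, mul(SSZ, SSSZ))))))
  [5] S(S(S(S(mul(SSZ, SSSZ)))))
  [6] S(S(S(S(add(SSSZ, mul(SZ, SSSZ))))))
  [7] S(S(S(S(S(add(SSZ, mul(SZ, SSSZ)))))))

Answer: after 7 steps: S(S(S(S(S(add(SSZ, mul(SZ, SSSZ)))))))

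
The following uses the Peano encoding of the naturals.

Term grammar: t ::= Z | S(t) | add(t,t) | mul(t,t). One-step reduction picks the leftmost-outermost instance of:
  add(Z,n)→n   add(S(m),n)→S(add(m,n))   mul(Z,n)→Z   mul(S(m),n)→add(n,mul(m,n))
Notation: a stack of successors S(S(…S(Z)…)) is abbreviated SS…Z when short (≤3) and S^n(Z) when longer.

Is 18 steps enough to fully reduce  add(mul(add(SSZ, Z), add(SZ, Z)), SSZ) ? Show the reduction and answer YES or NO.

Answer: YES — reaches normal form S^4(Z) in 17 ≤ 18 steps

Working:
  start: add(mul(add(SSZ, Z), add(SZ, Z)), SSZ)
  →1  add(mul(S(add(SZ, Z)), add(SZ, Z)), SSZ)
  →2  add(add(add(SZ, Z), mul(add(SZ, Z), add(SZ, Z))), SSZ)
  →3  add(add(S(add(Z, Z)), mul(add(SZ, Z), add(SZ, Z))), SSZ)
  →4  add(S(add(add(Z, Z), mul(add(SZ, Z), add(SZ, Z)))), SSZ)
  →5  S(add(add(add(Z, Z), mul(add(SZ, Z), add(SZ, Z))), SSZ))
  →6  S(add(add(Z, mul(add(SZ, Z), add(SZ, Z))), SSZ))
  →7  S(add(mul(add(SZ, Z), add(SZ, Z)), SSZ))
  →8  S(add(mul(S(add(Z, Z)), add(SZ, Z)), SSZ))
  →9  S(add(add(add(SZ, Z), mul(add(Z, Z), add(SZ, Z))), SSZ))
  →10  S(add(add(S(add(Z, Z)), mul(add(Z, Z), add(SZ, Z))), SSZ))
  →11  S(add(S(add(add(Z, Z), mul(add(Z, Z), add(SZ, Z)))), SSZ))
  →12  S(S(add(add(add(Z, Z), mul(add(Z, Z), add(SZ, Z))), SSZ)))
  →13  S(S(add(add(Z, mul(add(Z, Z), add(SZ, Z))), SSZ)))
  →14  S(S(add(mul(add(Z, Z), add(SZ, Z)), SSZ)))
  →15  S(S(add(mul(Z, add(SZ, Z)), SSZ)))
  →16  S(S(add(Z, SSZ)))
  →17  S^4(Z)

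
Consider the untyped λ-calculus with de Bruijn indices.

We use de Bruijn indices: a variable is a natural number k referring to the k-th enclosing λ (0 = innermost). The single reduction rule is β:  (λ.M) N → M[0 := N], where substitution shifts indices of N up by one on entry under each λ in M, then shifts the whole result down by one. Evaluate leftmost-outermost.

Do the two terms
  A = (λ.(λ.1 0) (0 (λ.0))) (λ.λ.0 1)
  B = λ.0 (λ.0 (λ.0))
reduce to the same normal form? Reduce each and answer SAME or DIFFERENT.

Term A:
  start: (λ.(λ.1 0) (0 (λ.0))) (λ.λ.0 1)
  step 1: (λ.(λ.λ.0 1) 0) ((λ.λ.0 1) (λ.0))
  step 2: (λ.λ.0 1) ((λ.λ.0 1) (λ.0))
  step 3: λ.0 ((λ.λ.0 1) (λ.0))
  step 4: λ.0 (λ.0 (λ.0))

Term B:
  start: λ.0 (λ.0 (λ.0))

Answer: SAME — A ⇓ λ.0 (λ.0 (λ.0)), B ⇓ λ.0 (λ.0 (λ.0))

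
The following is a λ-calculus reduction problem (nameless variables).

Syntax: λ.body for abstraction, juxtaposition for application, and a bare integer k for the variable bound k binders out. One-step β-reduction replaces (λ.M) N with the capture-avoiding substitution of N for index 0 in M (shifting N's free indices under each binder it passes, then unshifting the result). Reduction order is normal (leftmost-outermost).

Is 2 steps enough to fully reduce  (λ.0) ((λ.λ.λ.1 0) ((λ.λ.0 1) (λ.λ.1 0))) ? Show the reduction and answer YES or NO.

Answer: YES — reaches normal form λ.λ.1 0 in 2 ≤ 2 steps

Working:
  start: (λ.0) ((λ.λ.λ.1 0) ((λ.λ.0 1) (λ.λ.1 0)))
  →1  (λ.λ.λ.1 0) ((λ.λ.0 1) (λ.λ.1 0))
  →2  λ.λ.1 0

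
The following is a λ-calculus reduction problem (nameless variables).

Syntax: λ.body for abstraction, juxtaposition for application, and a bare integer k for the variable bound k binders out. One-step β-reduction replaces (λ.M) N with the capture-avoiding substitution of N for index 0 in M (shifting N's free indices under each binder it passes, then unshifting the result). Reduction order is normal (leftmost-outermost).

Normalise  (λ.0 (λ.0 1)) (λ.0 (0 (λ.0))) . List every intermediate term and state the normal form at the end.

Answer: normal form = λ.0  (in 15 steps)

Reduction:
  start: (λ.0 (λ.0 1)) (λ.0 (0 (λ.0)))
  step 1: (λ.0 (0 (λ.0))) (λ.0 (λ.0 (0 (λ.0))))
  step 2: (λ.0 (λ.0 (0 (λ.0)))) ((λ.0 (λ.0 (0 (λ.0)))) (λ.0))
  step 3: (λ.0 (λ.0 (0 (λ.0)))) (λ.0) (λ.0 (0 (λ.0)))
  step 4: (λ.0) (λ.0 (0 (λ.0))) (λ.0 (0 (λ.0)))
  step 5: (λ.0 (0 (λ.0))) (λ.0 (0 (λ.0)))
  step 6: (λ.0 (0 (λ.0))) ((λ.0 (0 (λ.0))) (λ.0))
  step 7: (λ.0 (0 (λ.0))) (λ.0) ((λ.0 (0 (λ.0))) (λ.0) (λ.0))
  step 8: (λ.0) ((λ.0) (λ.0)) ((λ.0 (0 (λ.0))) (λ.0) (λ.0))
  step 9: (λ.0) (λ.0) ((λ.0 (0 (λ.0))) (λ.0) (λ.0))
  step 10: (λ.0) ((λ.0 (0 (λ.0))) (λ.0) (λ.0))
  step 11: (λ.0 (0 (λ.0))) (λ.0) (λ.0)
  step 12: (λ.0) ((λ.0) (λ.0)) (λ.0)
  step 13: (λ.0) (λ.0) (λ.0)
  step 14: (λ.0) (λ.0)
  step 15: λ.0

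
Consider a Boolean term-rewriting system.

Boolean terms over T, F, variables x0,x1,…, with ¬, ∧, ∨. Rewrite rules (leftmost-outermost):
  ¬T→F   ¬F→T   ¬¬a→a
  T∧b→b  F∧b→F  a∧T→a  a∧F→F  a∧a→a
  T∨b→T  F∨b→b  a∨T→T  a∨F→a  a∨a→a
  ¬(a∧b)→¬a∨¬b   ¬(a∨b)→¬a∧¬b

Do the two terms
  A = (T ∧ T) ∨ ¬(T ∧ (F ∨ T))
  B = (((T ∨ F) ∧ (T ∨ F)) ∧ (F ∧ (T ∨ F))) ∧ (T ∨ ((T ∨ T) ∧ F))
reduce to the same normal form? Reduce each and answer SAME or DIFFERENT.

Term A:
  start: (T ∧ T) ∨ ¬(T ∧ (F ∨ T))
  [1] T ∨ ¬(T ∧ (F ∨ T))
  [2] T

Term B:
  start: (((T ∨ F) ∧ (T ∨ F)) ∧ (F ∧ (T ∨ F))) ∧ (T ∨ ((T ∨ T) ∧ F))
  [1] ((T ∨ F) ∧ (F ∧ (T ∨ F))) ∧ (T ∨ ((T ∨ T) ∧ F))
  [2] (T ∧ (F ∧ (T ∨ F))) ∧ (T ∨ ((T ∨ T) ∧ F))
  [3] (F ∧ (T ∨ F)) ∧ (T ∨ ((T ∨ T) ∧ F))
  [4] F ∧ (T ∨ ((T ∨ T) ∧ F))
  [5] F

Answer: DIFFERENT — A ⇓ T, B ⇓ F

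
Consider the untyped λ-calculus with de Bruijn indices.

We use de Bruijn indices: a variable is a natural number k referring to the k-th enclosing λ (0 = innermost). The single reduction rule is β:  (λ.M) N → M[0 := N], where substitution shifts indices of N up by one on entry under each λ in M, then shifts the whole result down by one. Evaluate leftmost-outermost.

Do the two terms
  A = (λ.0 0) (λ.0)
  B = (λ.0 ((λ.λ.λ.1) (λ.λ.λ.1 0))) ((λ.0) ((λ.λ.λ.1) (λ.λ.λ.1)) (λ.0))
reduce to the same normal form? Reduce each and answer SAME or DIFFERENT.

Term A:
  start: (λ.0 0) (λ.0)
  [1] (λ.0) (λ.0)
  [2] λ.0

Term B:
  start: (λ.0 ((λ.λ.λ.1) (λ.λ.λ.1 0))) ((λ.0) ((λ.λ.λ.1) (λ.λ.λ.1)) (λ.0))
  [1] (λ.0) ((λ.λ.λ.1) (λ.λ.λ.1)) (λ.0) ((λ.λ.λ.1) (λ.λ.λ.1 0))
  [2] (λ.λ.λ.1) (λ.λ.λ.1) (λ.0) ((λ.λ.λ.1) (λ.λ.λ.1 0))
  [3] (λ.λ.1) (λ.0) ((λ.λ.λ.1) (λ.λ.λ.1 0))
  [4] (λ.λ.0) ((λ.λ.λ.1) (λ.λ.λ.1 0))
  [5] λ.0

Answer: SAME — A ⇓ λ.0, B ⇓ λ.0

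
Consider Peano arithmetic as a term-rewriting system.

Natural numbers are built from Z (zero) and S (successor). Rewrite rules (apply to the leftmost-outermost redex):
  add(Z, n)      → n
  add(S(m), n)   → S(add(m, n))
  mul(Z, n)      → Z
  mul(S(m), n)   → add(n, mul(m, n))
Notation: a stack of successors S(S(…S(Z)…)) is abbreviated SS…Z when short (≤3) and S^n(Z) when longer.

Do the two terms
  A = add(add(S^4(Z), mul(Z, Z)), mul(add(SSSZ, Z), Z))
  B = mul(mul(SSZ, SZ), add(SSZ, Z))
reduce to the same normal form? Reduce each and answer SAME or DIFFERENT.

Answer: SAME — A ⇓ S^4(Z), B ⇓ S^4(Z)

Working:
Term A:
  start: add(add(S^4(Z), mul(Z, Z)), mul(add(SSSZ, Z), Z))
  [1] add(S(add(SSSZ, mul(Z, Z))), mul(add(SSSZ, Z), Z))
  [2] S(add(add(SSSZ, mul(Z, Z)), mul(add(SSSZ, Z), Z)))
  [3] S(add(S(add(SSZ, mul(Z, Z))), mul(add(SSSZ, Z), Z)))
  [4] S(S(add(add(SSZ, mul(Z, Z)), mul(add(SSSZ, Z), Z))))
  [5] S(S(add(S(add(SZ, mul(Z, Z))), mul(add(SSSZ, Z), Z))))
  [6] S(S(S(add(add(SZ, mul(Z, Z)), mul(add(SSSZ, Z), Z)))))
  [7] S(S(S(add(S(add(Z, mul(Z, Z))), mul(add(SSSZ, Z), Z)))))
  [8] S(S(S(S(add(add(Z, mul(Z, Z)), mul(add(SSSZ, Z), Z))))))
  [9] S(S(S(S(add(mul(Z, Z), mul(add(SSSZ, Z), Z))))))
  [10] S(S(S(S(add(Z, mul(add(SSSZ, Z), Z))))))
  [11] S(S(S(S(mul(add(SSSZ, Z), Z)))))
  [12] S(S(S(S(mul(S(add(SSZ, Z)), Z)))))
  [13] S(S(S(S(add(Z, mul(add(SSZ, Z), Z))))))
  [14] S(S(S(S(mul(add(SSZ, Z), Z)))))
  [15] S(S(S(S(mul(S(add(SZ, Z)), Z)))))
  [16] S(S(S(S(add(Z, mul(add(SZ, Z), Z))))))
  [17] S(S(S(S(mul(add(SZ, Z), Z)))))
  [18] S(S(S(S(mul(S(add(Z, Z)), Z)))))
  [19] S(S(S(S(add(Z, mul(add(Z, Z), Z))))))
  [20] S(S(S(S(mul(add(Z, Z), Z)))))
  [21] S(S(S(S(mul(Z, Z)))))
  [22] S^4(Z)

Term B:
  start: mul(mul(SSZ, SZ), add(SSZ, Z))
  [1] mul(add(SZ, mul(SZ, SZ)), add(SSZ, Z))
  [2] mul(S(add(Z, mul(SZ, SZ))), add(SSZ, Z))
  [3] add(add(SSZ, Z), mul(add(Z, mul(SZ, SZ)), add(SSZ, Z)))
  [4] add(S(add(SZ, Z)), mul(add(Z, mul(SZ, SZ)), add(SSZ, Z)))
  [5] S(add(add(SZ, Z), mul(add(Z, mul(SZ, SZ)), add(SSZ, Z))))
  [6] S(add(S(add(Z, Z)), mul(add(Z, mul(SZ, SZ)), add(SSZ, Z))))
  [7] S(S(add(add(Z, Z), mul(add(Z, mul(SZ, SZ)), add(SSZ, Z)))))
  [8] S(S(add(Z, mul(add(Z, mul(SZ, SZ)), add(SSZ, Z)))))
  [9] S(S(mul(add(Z, mul(SZ, SZ)), add(SSZ, Z))))
  [10] S(S(mul(mul(SZ, SZ), add(SSZ, Z))))
  [11] S(S(mul(add(SZ, mul(Z, SZ)), add(SSZ, Z))))
  [12] S(S(mul(S(add(Z, mul(Z, SZ))), add(SSZ, Z))))
  [13] S(S(add(add(SSZ, Z), mul(add(Z, mul(Z, SZ)), add(SSZ, Z)))))
  [14] S(S(add(S(add(SZ, Z)), mul(add(Z, mul(Z, SZ)), add(SSZ, Z)))))
  [15] S(S(S(add(add(SZ, Z), mul(add(Z, mul(Z, SZ)), add(SSZ, Z))))))
  [16] S(S(S(add(S(add(Z, Z)), mul(add(Z, mul(Z, SZ)), add(SSZ, Z))))))
  [17] S(S(S(S(add(add(Z, Z), mul(add(Z, mul(Z, SZ)), add(SSZ, Z)))))))
  [18] S(S(S(S(add(Z, mul(add(Z, mul(Z, SZ)), add(SSZ, Z)))))))
  [19] S(S(S(S(mul(add(Z, mul(Z, SZ)), add(SSZ, Z))))))
  [20] S(S(S(S(mul(mul(Z, SZ), add(SSZ, Z))))))
  [21] S(S(S(S(mul(Z, add(SSZ, Z))))))
  [22] S^4(Z)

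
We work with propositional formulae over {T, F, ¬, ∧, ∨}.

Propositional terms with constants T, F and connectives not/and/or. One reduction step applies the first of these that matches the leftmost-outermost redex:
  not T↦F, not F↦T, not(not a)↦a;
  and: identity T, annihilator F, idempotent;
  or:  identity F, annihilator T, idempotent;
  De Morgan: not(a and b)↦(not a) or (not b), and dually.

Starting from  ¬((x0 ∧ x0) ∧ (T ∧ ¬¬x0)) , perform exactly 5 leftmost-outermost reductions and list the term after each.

Answer: after 5 steps: ¬x0 ∨ (F ∨ ¬¬¬x0)

Reduction:
  start: ¬((x0 ∧ x0) ∧ (T ∧ ¬¬x0))
  [1] ¬(x0 ∧ x0) ∨ ¬(T ∧ ¬¬x0)
  [2] (¬x0 ∨ ¬x0) ∨ ¬(T ∧ ¬¬x0)
  [3] ¬x0 ∨ ¬(T ∧ ¬¬x0)
  [4] ¬x0 ∨ (¬T ∨ ¬¬¬x0)
  [5] ¬x0 ∨ (F ∨ ¬¬¬x0)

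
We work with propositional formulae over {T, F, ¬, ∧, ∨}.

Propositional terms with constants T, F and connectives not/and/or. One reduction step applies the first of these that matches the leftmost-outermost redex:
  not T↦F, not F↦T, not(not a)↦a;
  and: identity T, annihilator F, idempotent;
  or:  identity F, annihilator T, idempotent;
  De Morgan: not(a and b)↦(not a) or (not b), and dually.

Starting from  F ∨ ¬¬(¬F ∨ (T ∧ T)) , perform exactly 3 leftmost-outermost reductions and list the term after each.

  start: F ∨ ¬¬(¬F ∨ (T ∧ T))
  step 1: ¬¬(¬F ∨ (T ∧ T))
  step 2: ¬F ∨ (T ∧ T)
  step 3: T ∨ (T ∧ T)

Answer: after 3 steps: T ∨ (T ∧ T)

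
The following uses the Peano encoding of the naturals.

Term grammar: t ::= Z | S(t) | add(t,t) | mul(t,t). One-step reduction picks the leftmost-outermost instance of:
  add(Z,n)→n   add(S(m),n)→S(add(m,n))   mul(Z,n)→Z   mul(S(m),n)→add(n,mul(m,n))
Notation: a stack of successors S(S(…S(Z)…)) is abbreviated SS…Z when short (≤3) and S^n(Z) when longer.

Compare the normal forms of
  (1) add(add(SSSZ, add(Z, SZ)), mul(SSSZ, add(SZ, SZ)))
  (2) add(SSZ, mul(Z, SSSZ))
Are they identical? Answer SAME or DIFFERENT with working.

Answer: DIFFERENT — A ⇓ S^10(Z), B ⇓ SSZ

Derivation:
Term A:
  start: add(add(SSSZ, add(Z, SZ)), mul(SSSZ, add(SZ, SZ)))
  [1] add(S(add(SSZ, add(Z, SZ))), mul(SSSZ, add(SZ, SZ)))
  [2] S(add(add(SSZ, add(Z, SZ)), mul(SSSZ, add(SZ, SZ))))
  [3] S(add(S(add(SZ, add(Z, SZ))), mul(SSSZ, add(SZ, SZ))))
  [4] S(S(add(add(SZ, add(Z, SZ)), mul(SSSZ, add(SZ, SZ)))))
  [5] S(S(add(S(add(Z, add(Z, SZ))), mul(SSSZ, add(SZ, SZ)))))
  [6] S(S(S(add(add(Z, add(Z, SZ)), mul(SSSZ, add(SZ, SZ))))))
  [7] S(S(S(add(add(Z, SZ), mul(SSSZ, add(SZ, SZ))))))
  [8] S(S(S(add(SZ, mul(SSSZ, add(SZ, SZ))))))
  [9] S(S(S(S(add(Z, mul(SSSZ, add(SZ, SZ)))))))
  [10] S(S(S(S(mul(SSSZ, add(SZ, SZ))))))
  [11] S(S(S(S(add(add(SZ, SZ), mul(SSZ, add(SZ, SZ)))))))
  [12] S(S(S(S(add(S(add(Z, SZ)), mul(SSZ, add(SZ, SZ)))))))
  [13] S(S(S(S(S(add(add(Z, SZ), mul(SSZ, add(SZ, SZ))))))))
  [14] S(S(S(S(S(add(SZ, mul(SSZ, add(SZ, SZ))))))))
  [15] S(S(S(S(S(S(add(Z, mul(SSZ, add(SZ, SZ)))))))))
  [16] S(S(S(S(S(S(mul(SSZ, add(SZ, SZ))))))))
  [17] S(S(S(S(S(S(add(add(SZ, SZ), mul(SZ, add(SZ, SZ)))))))))
  [18] S(S(S(S(S(S(add(S(add(Z, SZ)), mul(SZ, add(SZ, SZ)))))))))
  [19] S(S(S(S(S(S(S(add(add(Z, SZ), mul(SZ, add(SZ, SZ))))))))))
  [20] S(S(S(S(S(S(S(add(SZ, mul(SZ, add(SZ, SZ))))))))))
  [21] S(S(S(S(S(S(S(S(add(Z, mul(SZ, add(SZ, SZ)))))))))))
  [22] S(S(S(S(S(S(S(S(mul(SZ, add(SZ, SZ))))))))))
  [23] S(S(S(S(S(S(S(S(add(add(SZ, SZ), mul(Z, add(SZ, SZ)))))))))))
  [24] S(S(S(S(S(S(S(S(add(S(add(Z, SZ)), mul(Z, add(SZ, SZ)))))))))))
  [25] S(S(S(S(S(S(S(S(S(add(add(Z, SZ), mul(Z, add(SZ, SZ))))))))))))
  [26] S(S(S(S(S(S(S(S(S(add(SZ, mul(Z, add(SZ, SZ))))))))))))
  [27] S(S(S(S(S(S(S(S(S(S(add(Z, mul(Z, add(SZ, SZ)))))))))))))
  [28] S(S(S(S(S(S(S(S(S(S(mul(Z, add(SZ, SZ))))))))))))
  [29] S^10(Z)

Term B:
  start: add(SSZ, mul(Z, SSSZ))
  [1] S(add(SZ, mul(Z, SSSZ)))
  [2] S(S(add(Z, mul(Z, SSSZ))))
  [3] S(S(mul(Z, SSSZ)))
  [4] SSZ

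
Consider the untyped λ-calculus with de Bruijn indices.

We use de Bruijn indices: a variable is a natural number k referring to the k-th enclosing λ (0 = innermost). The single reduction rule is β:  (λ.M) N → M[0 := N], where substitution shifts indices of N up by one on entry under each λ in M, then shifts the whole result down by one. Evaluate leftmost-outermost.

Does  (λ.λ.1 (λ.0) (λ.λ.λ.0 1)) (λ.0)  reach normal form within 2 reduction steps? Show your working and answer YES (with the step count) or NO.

Answer: NO — after 2 steps the term is λ.(λ.0) (λ.λ.λ.0 1), not yet normal

Working:
  start: (λ.λ.1 (λ.0) (λ.λ.λ.0 1)) (λ.0)
  →1  λ.(λ.0) (λ.0) (λ.λ.λ.0 1)
  →2  λ.(λ.0) (λ.λ.λ.0 1)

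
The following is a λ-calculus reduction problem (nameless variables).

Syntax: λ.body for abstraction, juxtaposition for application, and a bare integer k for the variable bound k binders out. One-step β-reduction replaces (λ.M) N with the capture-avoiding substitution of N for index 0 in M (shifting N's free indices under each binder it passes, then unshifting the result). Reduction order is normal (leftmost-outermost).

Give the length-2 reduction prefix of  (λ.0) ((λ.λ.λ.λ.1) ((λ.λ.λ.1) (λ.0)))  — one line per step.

Answer: after 2 steps: λ.λ.λ.1

Working:
  start: (λ.0) ((λ.λ.λ.λ.1) ((λ.λ.λ.1) (λ.0)))
  step 1: (λ.λ.λ.λ.1) ((λ.λ.λ.1) (λ.0))
  step 2: λ.λ.λ.1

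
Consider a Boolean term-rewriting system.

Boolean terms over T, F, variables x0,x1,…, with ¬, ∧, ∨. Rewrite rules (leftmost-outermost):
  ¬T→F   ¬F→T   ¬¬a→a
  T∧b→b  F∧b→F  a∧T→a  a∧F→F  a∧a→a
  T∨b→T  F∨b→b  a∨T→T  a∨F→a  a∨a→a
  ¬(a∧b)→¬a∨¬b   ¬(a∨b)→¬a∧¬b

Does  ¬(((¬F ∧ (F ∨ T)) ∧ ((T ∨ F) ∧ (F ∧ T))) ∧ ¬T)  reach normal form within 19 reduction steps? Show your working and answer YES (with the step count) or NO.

  start: ¬(((¬F ∧ (F ∨ T)) ∧ ((T ∨ F) ∧ (F ∧ T))) ∧ ¬T)
  →1  ¬((¬F ∧ (F ∨ T)) ∧ ((T ∨ F) ∧ (F ∧ T))) ∨ ¬¬T
  →2  (¬(¬F ∧ (F ∨ T)) ∨ ¬((T ∨ F) ∧ (F ∧ T))) ∨ ¬¬T
  →3  ((¬¬F ∨ ¬(F ∨ T)) ∨ ¬((T ∨ F) ∧ (F ∧ T))) ∨ ¬¬T
  →4  ((F ∨ ¬(F ∨ T)) ∨ ¬((T ∨ F) ∧ (F ∧ T))) ∨ ¬¬T
  →5  (¬(F ∨ T) ∨ ¬((T ∨ F) ∧ (F ∧ T))) ∨ ¬¬T
  →6  ((¬F ∧ ¬T) ∨ ¬((T ∨ F) ∧ (F ∧ T))) ∨ ¬¬T
  →7  ((T ∧ ¬T) ∨ ¬((T ∨ F) ∧ (F ∧ T))) ∨ ¬¬T
  →8  (¬T ∨ ¬((T ∨ F) ∧ (F ∧ T))) ∨ ¬¬T
  →9  (F ∨ ¬((T ∨ F) ∧ (F ∧ T))) ∨ ¬¬T
  →10  ¬((T ∨ F) ∧ (F ∧ T)) ∨ ¬¬T
  →11  (¬(T ∨ F) ∨ ¬(F ∧ T)) ∨ ¬¬T
  →12  ((¬T ∧ ¬F) ∨ ¬(F ∧ T)) ∨ ¬¬T
  →13  ((F ∧ ¬F) ∨ ¬(F ∧ T)) ∨ ¬¬T
  →14  (F ∨ ¬(F ∧ T)) ∨ ¬¬T
  →15  ¬(F ∧ T) ∨ ¬¬T
  →16  (¬F ∨ ¬T) ∨ ¬¬T
  →17  (T ∨ ¬T) ∨ ¬¬T
  →18  T ∨ ¬¬T
  →19  T

Answer: YES — reaches normal form T in 19 ≤ 19 steps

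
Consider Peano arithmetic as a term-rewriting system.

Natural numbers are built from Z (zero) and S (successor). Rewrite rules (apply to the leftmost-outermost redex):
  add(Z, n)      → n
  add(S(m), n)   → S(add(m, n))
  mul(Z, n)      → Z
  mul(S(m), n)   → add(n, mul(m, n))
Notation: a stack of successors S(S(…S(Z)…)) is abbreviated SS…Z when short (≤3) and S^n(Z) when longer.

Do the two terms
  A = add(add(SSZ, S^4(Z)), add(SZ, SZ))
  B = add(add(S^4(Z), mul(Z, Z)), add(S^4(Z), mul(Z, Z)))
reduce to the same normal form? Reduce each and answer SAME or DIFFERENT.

Term A:
  start: add(add(SSZ, S^4(Z)), add(SZ, SZ))
  [1] add(S(add(SZ, S^4(Z))), add(SZ, SZ))
  [2] S(add(add(SZ, S^4(Z)), add(SZ, SZ)))
  [3] S(add(S(add(Z, S^4(Z))), add(SZ, SZ)))
  [4] S(S(add(add(Z, S^4(Z)), add(SZ, SZ))))
  [5] S(S(add(S^4(Z), add(SZ, SZ))))
  [6] S(S(S(add(SSSZ, add(SZ, SZ)))))
  [7] S(S(S(S(add(SSZ, add(SZ, SZ))))))
  [8] S(S(S(S(S(add(SZ, add(SZ, SZ)))))))
  [9] S(S(S(S(S(S(add(Z, add(SZ, SZ))))))))
  [10] S(S(S(S(S(S(add(SZ, SZ)))))))
  [11] S(S(S(S(S(S(S(add(Z, SZ))))))))
  [12] S^8(Z)

Term B:
  start: add(add(S^4(Z), mul(Z, Z)), add(S^4(Z), mul(Z, Z)))
  [1] add(S(add(SSSZ, mul(Z, Z))), add(S^4(Z), mul(Z, Z)))
  [2] S(add(add(SSSZ, mul(Z, Z)), add(S^4(Z), mul(Z, Z))))
  [3] S(add(S(add(SSZ, mul(Z, Z))), add(S^4(Z), mul(Z, Z))))
  [4] S(S(add(add(SSZ, mul(Z, Z)), add(S^4(Z), mul(Z, Z)))))
  [5] S(S(add(S(add(SZ, mul(Z, Z))), add(S^4(Z), mul(Z, Z)))))
  [6] S(S(S(add(add(SZ, mul(Z, Z)), add(S^4(Z), mul(Z, Z))))))
  [7] S(S(S(add(S(add(Z, mul(Z, Z))), add(S^4(Z), mul(Z, Z))))))
  [8] S(S(S(S(add(add(Z, mul(Z, Z)), add(S^4(Z), mul(Z, Z)))))))
  [9] S(S(S(S(add(mul(Z, Z), add(S^4(Z), mul(Z, Z)))))))
  [10] S(S(S(S(add(Z, add(S^4(Z), mul(Z, Z)))))))
  [11] S(S(S(S(add(S^4(Z), mul(Z, Z))))))
  [12] S(S(S(S(S(add(SSSZ, mul(Z, Z)))))))
  [13] S(S(S(S(S(S(add(SSZ, mul(Z, Z))))))))
  [14] S(S(S(S(S(S(S(add(SZ, mul(Z, Z)))))))))
  [15] S(S(S(S(S(S(S(S(add(Z, mul(Z, Z))))))))))
  [16] S(S(S(S(S(S(S(S(mul(Z, Z)))))))))
  [17] S^8(Z)

Answer: SAME — A ⇓ S^8(Z), B ⇓ S^8(Z)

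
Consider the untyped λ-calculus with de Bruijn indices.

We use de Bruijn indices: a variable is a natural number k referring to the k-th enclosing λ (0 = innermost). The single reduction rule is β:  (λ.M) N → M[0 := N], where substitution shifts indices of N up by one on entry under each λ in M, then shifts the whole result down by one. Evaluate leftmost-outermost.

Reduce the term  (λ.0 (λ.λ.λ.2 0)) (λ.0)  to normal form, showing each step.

  start: (λ.0 (λ.λ.λ.2 0)) (λ.0)
  step 1: (λ.0) (λ.λ.λ.2 0)
  step 2: λ.λ.λ.2 0

Answer: normal form = λ.λ.λ.2 0  (in 2 steps)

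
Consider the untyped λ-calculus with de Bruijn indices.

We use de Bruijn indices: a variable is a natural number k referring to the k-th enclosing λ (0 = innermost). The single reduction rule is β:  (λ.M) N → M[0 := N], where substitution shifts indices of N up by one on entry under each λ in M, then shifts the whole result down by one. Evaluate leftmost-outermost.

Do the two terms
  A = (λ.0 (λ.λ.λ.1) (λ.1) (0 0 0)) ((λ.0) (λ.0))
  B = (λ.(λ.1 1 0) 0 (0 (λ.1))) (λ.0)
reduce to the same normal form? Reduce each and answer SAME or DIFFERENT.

Term A:
  start: (λ.0 (λ.λ.λ.1) (λ.1) (0 0 0)) ((λ.0) (λ.0))
  [1] (λ.0) (λ.0) (λ.λ.λ.1) (λ.(λ.0) (λ.0)) ((λ.0) (λ.0) ((λ.0) (λ.0)) ((λ.0) (λ.0)))
  [2] (λ.0) (λ.λ.λ.1) (λ.(λ.0) (λ.0)) ((λ.0) (λ.0) ((λ.0) (λ.0)) ((λ.0) (λ.0)))
  [3] (λ.λ.λ.1) (λ.(λ.0) (λ.0)) ((λ.0) (λ.0) ((λ.0) (λ.0)) ((λ.0) (λ.0)))
  [4] (λ.λ.1) ((λ.0) (λ.0) ((λ.0) (λ.0)) ((λ.0) (λ.0)))
  [5] λ.(λ.0) (λ.0) ((λ.0) (λ.0)) ((λ.0) (λ.0))
  [6] λ.(λ.0) ((λ.0) (λ.0)) ((λ.0) (λ.0))
  [7] λ.(λ.0) (λ.0) ((λ.0) (λ.0))
  [8] λ.(λ.0) ((λ.0) (λ.0))
  [9] λ.(λ.0) (λ.0)
  [10] λ.λ.0

Term B:
  start: (λ.(λ.1 1 0) 0 (0 (λ.1))) (λ.0)
  [1] (λ.(λ.0) (λ.0) 0) (λ.0) ((λ.0) (λ.λ.0))
  [2] (λ.0) (λ.0) (λ.0) ((λ.0) (λ.λ.0))
  [3] (λ.0) (λ.0) ((λ.0) (λ.λ.0))
  [4] (λ.0) ((λ.0) (λ.λ.0))
  [5] (λ.0) (λ.λ.0)
  [6] λ.λ.0

Answer: SAME — A ⇓ λ.λ.0, B ⇓ λ.λ.0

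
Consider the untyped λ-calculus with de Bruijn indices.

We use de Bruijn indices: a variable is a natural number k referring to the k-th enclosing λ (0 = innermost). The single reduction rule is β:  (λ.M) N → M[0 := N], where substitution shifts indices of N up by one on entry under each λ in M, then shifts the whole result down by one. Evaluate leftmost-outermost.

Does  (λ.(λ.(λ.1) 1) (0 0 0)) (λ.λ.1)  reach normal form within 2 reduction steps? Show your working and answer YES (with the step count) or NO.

  start: (λ.(λ.(λ.1) 1) (0 0 0)) (λ.λ.1)
  →1  (λ.(λ.1) (λ.λ.1)) ((λ.λ.1) (λ.λ.1) (λ.λ.1))
  →2  (λ.(λ.λ.1) (λ.λ.1) (λ.λ.1)) (λ.λ.1)

Answer: NO — after 2 steps the term is (λ.(λ.λ.1) (λ.λ.1) (λ.λ.1)) (λ.λ.1), not yet normal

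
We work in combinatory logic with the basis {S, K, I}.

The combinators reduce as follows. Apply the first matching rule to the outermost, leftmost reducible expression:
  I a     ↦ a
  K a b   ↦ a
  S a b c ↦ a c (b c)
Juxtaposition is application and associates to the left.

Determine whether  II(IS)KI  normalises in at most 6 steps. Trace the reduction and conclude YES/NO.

Answer: YES — reaches normal form SKI in 3 ≤ 6 steps

Reduction:
  start: II(IS)KI
  step 1: I(IS)KI
  step 2: ISKI
  step 3: SKI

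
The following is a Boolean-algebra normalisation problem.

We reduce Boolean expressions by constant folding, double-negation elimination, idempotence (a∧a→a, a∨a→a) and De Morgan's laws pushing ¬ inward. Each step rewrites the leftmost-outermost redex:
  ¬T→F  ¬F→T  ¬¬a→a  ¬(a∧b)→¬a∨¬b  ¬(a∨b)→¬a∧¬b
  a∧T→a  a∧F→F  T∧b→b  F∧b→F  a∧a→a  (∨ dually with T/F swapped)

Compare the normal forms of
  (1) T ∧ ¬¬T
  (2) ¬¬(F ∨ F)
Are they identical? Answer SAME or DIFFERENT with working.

Answer: DIFFERENT — A ⇓ T, B ⇓ F

Working:
Term A:
  start: T ∧ ¬¬T
  [1] ¬¬T
  [2] T

Term B:
  start: ¬¬(F ∨ F)
  [1] F ∨ F
  [2] F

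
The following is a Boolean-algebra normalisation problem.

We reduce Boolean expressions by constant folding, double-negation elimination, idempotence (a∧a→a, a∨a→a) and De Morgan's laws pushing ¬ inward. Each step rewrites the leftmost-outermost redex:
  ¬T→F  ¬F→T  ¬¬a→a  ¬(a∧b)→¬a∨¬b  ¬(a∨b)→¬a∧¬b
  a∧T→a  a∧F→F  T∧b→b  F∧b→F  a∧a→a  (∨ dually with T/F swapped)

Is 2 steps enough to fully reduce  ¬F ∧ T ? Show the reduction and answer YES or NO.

  start: ¬F ∧ T
  [1] ¬F
  [2] T

Answer: YES — reaches normal form T in 2 ≤ 2 steps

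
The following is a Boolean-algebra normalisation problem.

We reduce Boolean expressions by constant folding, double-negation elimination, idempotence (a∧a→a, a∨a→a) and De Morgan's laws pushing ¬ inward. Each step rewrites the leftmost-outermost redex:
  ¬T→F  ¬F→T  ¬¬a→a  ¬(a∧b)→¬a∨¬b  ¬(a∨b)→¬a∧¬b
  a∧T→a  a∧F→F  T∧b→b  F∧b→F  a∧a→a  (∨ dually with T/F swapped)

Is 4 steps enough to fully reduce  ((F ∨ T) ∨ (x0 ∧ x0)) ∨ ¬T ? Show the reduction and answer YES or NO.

  start: ((F ∨ T) ∨ (x0 ∧ x0)) ∨ ¬T
  [1] (T ∨ (x0 ∧ x0)) ∨ ¬T
  [2] T ∨ ¬T
  [3] T

Answer: YES — reaches normal form T in 3 ≤ 4 steps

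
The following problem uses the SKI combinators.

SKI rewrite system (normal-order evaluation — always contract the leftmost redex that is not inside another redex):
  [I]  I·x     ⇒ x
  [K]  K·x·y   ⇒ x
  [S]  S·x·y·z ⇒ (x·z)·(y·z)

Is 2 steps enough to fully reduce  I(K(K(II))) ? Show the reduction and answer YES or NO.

  start: I(K(K(II)))
  →1  K(K(II))
  →2  K(KI)

Answer: YES — reaches normal form K(KI) in 2 ≤ 2 steps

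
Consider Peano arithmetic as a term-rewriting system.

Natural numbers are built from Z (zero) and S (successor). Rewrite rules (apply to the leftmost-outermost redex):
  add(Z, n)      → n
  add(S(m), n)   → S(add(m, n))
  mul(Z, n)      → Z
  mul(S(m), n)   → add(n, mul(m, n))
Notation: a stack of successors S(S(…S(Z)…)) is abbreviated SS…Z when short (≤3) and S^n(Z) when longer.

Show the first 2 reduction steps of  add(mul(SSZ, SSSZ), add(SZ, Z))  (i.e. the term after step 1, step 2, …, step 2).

  start: add(mul(SSZ, SSSZ), add(SZ, Z))
  step 1: add(add(SSSZ, mul(SZ, SSSZ)), add(SZ, Z))
  step 2: add(S(add(SSZ, mul(SZ, SSSZ))), add(SZ, Z))

Answer: after 2 steps: add(S(add(SSZ, mul(SZ, SSSZ))), add(SZ, Z))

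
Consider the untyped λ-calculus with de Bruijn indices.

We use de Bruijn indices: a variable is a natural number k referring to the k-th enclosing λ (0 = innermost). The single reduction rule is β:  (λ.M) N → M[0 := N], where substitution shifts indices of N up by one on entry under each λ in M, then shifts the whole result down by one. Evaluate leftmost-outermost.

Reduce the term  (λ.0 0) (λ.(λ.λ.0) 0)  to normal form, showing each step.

Answer: normal form = λ.0  (in 3 steps)

Derivation:
  start: (λ.0 0) (λ.(λ.λ.0) 0)
  [1] (λ.(λ.λ.0) 0) (λ.(λ.λ.0) 0)
  [2] (λ.λ.0) (λ.(λ.λ.0) 0)
  [3] λ.0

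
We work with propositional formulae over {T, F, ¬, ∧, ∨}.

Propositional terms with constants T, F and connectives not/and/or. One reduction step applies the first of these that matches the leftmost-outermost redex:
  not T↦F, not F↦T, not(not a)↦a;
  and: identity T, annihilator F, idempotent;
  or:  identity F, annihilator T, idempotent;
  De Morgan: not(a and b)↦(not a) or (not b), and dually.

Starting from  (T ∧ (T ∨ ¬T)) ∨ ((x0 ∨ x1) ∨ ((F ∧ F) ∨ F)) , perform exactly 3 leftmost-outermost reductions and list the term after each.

Answer: after 3 steps: T

Working:
  start: (T ∧ (T ∨ ¬T)) ∨ ((x0 ∨ x1) ∨ ((F ∧ F) ∨ F))
  →1  (T ∨ ¬T) ∨ ((x0 ∨ x1) ∨ ((F ∧ F) ∨ F))
  →2  T ∨ ((x0 ∨ x1) ∨ ((F ∧ F) ∨ F))
  →3  T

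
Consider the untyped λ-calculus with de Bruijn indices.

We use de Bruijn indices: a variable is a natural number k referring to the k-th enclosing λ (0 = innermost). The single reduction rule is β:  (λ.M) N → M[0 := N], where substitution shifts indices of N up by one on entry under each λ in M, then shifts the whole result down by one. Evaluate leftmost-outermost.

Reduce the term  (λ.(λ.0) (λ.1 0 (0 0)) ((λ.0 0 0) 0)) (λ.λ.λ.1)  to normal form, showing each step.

  start: (λ.(λ.0) (λ.1 0 (0 0)) ((λ.0 0 0) 0)) (λ.λ.λ.1)
  →1  (λ.0) (λ.(λ.λ.λ.1) 0 (0 0)) ((λ.0 0 0) (λ.λ.λ.1))
  →2  (λ.(λ.λ.λ.1) 0 (0 0)) ((λ.0 0 0) (λ.λ.λ.1))
  →3  (λ.λ.λ.1) ((λ.0 0 0) (λ.λ.λ.1)) ((λ.0 0 0) (λ.λ.λ.1) ((λ.0 0 0) (λ.λ.λ.1)))
  →4  (λ.λ.1) ((λ.0 0 0) (λ.λ.λ.1) ((λ.0 0 0) (λ.λ.λ.1)))
  →5  λ.(λ.0 0 0) (λ.λ.λ.1) ((λ.0 0 0) (λ.λ.λ.1))
  →6  λ.(λ.λ.λ.1) (λ.λ.λ.1) (λ.λ.λ.1) ((λ.0 0 0) (λ.λ.λ.1))
  →7  λ.(λ.λ.1) (λ.λ.λ.1) ((λ.0 0 0) (λ.λ.λ.1))
  →8  λ.(λ.λ.λ.λ.1) ((λ.0 0 0) (λ.λ.λ.1))
  →9  λ.λ.λ.λ.1

Answer: normal form = λ.λ.λ.λ.1  (in 9 steps)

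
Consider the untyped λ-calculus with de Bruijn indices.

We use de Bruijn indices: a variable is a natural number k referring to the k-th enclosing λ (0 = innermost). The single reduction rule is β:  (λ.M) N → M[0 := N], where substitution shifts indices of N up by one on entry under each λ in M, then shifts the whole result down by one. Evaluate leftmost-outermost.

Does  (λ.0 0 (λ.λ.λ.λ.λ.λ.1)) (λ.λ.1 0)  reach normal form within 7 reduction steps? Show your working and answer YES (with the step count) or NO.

Answer: YES — reaches normal form λ.λ.λ.λ.λ.λ.1 in 5 ≤ 7 steps

Working:
  start: (λ.0 0 (λ.λ.λ.λ.λ.λ.1)) (λ.λ.1 0)
  [1] (λ.λ.1 0) (λ.λ.1 0) (λ.λ.λ.λ.λ.λ.1)
  [2] (λ.(λ.λ.1 0) 0) (λ.λ.λ.λ.λ.λ.1)
  [3] (λ.λ.1 0) (λ.λ.λ.λ.λ.λ.1)
  [4] λ.(λ.λ.λ.λ.λ.λ.1) 0
  [5] λ.λ.λ.λ.λ.λ.1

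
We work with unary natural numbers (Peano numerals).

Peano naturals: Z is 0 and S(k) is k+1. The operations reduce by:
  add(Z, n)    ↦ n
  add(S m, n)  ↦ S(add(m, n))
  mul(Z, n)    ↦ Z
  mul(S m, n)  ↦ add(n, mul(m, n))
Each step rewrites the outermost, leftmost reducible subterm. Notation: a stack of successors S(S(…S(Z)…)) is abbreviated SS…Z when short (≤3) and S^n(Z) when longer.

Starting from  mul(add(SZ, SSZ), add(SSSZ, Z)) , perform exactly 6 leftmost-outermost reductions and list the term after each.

Answer: after 6 steps: S(S(add(add(SZ, Z), mul(add(Z, SSZ), add(SSSZ, Z)))))

Working:
  start: mul(add(SZ, SSZ), add(SSSZ, Z))
  step 1: mul(S(add(Z, SSZ)), add(SSSZ, Z))
  step 2: add(add(SSSZ, Z), mul(add(Z, SSZ), add(SSSZ, Z)))
  step 3: add(S(add(SSZ, Z)), mul(add(Z, SSZ), add(SSSZ, Z)))
  step 4: S(add(add(SSZ, Z), mul(add(Z, SSZ), add(SSSZ, Z))))
  step 5: S(add(S(add(SZ, Z)), mul(add(Z, SSZ), add(SSSZ, Z))))
  step 6: S(S(add(add(SZ, Z), mul(add(Z, SSZ), add(SSSZ, Z)))))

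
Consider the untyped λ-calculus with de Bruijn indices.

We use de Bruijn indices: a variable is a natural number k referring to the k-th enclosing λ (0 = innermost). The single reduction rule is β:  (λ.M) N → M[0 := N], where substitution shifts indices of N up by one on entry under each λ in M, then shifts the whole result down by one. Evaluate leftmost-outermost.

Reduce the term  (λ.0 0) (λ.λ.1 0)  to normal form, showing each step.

  start: (λ.0 0) (λ.λ.1 0)
  [1] (λ.λ.1 0) (λ.λ.1 0)
  [2] λ.(λ.λ.1 0) 0
  [3] λ.λ.1 0

Answer: normal form = λ.λ.1 0  (in 3 steps)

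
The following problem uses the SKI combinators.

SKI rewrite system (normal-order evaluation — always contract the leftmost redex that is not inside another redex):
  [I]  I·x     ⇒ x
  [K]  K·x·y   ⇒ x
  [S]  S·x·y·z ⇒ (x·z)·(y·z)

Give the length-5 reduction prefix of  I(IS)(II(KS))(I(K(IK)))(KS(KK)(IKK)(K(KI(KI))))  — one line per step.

  start: I(IS)(II(KS))(I(K(IK)))(KS(KK)(IKK)(K(KI(KI))))
  [1] IS(II(KS))(I(K(IK)))(KS(KK)(IKK)(K(KI(KI))))
  [2] S(II(KS))(I(K(IK)))(KS(KK)(IKK)(K(KI(KI))))
  [3] II(KS)(KS(KK)(IKK)(K(KI(KI))))(I(K(IK))(KS(KK)(IKK)(K(KI(KI)))))
  [4] I(KS)(KS(KK)(IKK)(K(KI(KI))))(I(K(IK))(KS(KK)(IKK)(K(KI(KI)))))
  [5] KS(KS(KK)(IKK)(K(KI(KI))))(I(K(IK))(KS(KK)(IKK)(K(KI(KI)))))

Answer: after 5 steps: KS(KS(KK)(IKK)(K(KI(KI))))(I(K(IK))(KS(KK)(IKK)(K(KI(KI)))))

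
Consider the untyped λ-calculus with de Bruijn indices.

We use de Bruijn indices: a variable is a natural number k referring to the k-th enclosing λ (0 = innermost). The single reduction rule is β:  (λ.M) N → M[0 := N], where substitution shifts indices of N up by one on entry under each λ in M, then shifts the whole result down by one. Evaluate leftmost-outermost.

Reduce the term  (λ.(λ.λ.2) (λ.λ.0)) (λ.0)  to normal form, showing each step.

Answer: normal form = λ.λ.0  (in 2 steps)

Reduction:
  start: (λ.(λ.λ.2) (λ.λ.0)) (λ.0)
  [1] (λ.λ.λ.0) (λ.λ.0)
  [2] λ.λ.0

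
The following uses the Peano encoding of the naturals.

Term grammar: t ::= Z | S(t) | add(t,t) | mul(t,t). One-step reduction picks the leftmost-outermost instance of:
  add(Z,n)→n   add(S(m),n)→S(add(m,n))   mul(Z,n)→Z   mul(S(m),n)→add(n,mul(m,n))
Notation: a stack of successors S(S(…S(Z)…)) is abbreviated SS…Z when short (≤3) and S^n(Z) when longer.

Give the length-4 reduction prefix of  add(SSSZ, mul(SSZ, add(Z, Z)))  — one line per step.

  start: add(SSSZ, mul(SSZ, add(Z, Z)))
  [1] S(add(SSZ, mul(SSZ, add(Z, Z))))
  [2] S(S(add(SZ, mul(SSZ, add(Z, Z)))))
  [3] S(S(S(add(Z, mul(SSZ, add(Z, Z))))))
  [4] S(S(S(mul(SSZ, add(Z, Z)))))

Answer: after 4 steps: S(S(S(mul(SSZ, add(Z, Z)))))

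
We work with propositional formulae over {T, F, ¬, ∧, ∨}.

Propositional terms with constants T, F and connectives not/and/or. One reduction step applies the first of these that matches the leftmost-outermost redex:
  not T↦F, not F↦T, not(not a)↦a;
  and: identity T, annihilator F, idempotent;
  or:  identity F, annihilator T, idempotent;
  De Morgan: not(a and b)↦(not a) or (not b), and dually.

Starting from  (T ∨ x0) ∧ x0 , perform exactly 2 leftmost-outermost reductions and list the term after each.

Answer: after 2 steps: x0

Derivation:
  start: (T ∨ x0) ∧ x0
  step 1: T ∧ x0
  step 2: x0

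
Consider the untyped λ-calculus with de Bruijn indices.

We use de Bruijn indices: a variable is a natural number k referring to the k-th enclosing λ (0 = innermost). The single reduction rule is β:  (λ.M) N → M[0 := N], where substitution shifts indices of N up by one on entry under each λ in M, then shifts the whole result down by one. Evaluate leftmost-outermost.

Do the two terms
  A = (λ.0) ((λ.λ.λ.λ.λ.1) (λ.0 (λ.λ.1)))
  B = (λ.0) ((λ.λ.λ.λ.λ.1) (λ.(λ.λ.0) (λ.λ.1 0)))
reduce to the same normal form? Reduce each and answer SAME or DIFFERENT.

Term A:
  start: (λ.0) ((λ.λ.λ.λ.λ.1) (λ.0 (λ.λ.1)))
  step 1: (λ.λ.λ.λ.λ.1) (λ.0 (λ.λ.1))
  step 2: λ.λ.λ.λ.1

Term B:
  start: (λ.0) ((λ.λ.λ.λ.λ.1) (λ.(λ.λ.0) (λ.λ.1 0)))
  step 1: (λ.λ.λ.λ.λ.1) (λ.(λ.λ.0) (λ.λ.1 0))
  step 2: λ.λ.λ.λ.1

Answer: SAME — A ⇓ λ.λ.λ.λ.1, B ⇓ λ.λ.λ.λ.1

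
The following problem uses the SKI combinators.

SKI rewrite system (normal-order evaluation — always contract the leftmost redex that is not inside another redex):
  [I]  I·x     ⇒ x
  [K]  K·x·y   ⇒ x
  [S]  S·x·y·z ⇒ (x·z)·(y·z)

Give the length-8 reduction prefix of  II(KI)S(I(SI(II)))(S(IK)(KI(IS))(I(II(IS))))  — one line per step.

  start: II(KI)S(I(SI(II)))(S(IK)(KI(IS))(I(II(IS))))
  →1  I(KI)S(I(SI(II)))(S(IK)(KI(IS))(I(II(IS))))
  →2  KIS(I(SI(II)))(S(IK)(KI(IS))(I(II(IS))))
  →3  I(I(SI(II)))(S(IK)(KI(IS))(I(II(IS))))
  →4  I(SI(II))(S(IK)(KI(IS))(I(II(IS))))
  →5  SI(II)(S(IK)(KI(IS))(I(II(IS))))
  →6  I(S(IK)(KI(IS))(I(II(IS))))(II(S(IK)(KI(IS))(I(II(IS)))))
  →7  S(IK)(KI(IS))(I(II(IS)))(II(S(IK)(KI(IS))(I(II(IS)))))
  →8  IK(I(II(IS)))(KI(IS)(I(II(IS))))(II(S(IK)(KI(IS))(I(II(IS)))))

Answer: after 8 steps: IK(I(II(IS)))(KI(IS)(I(II(IS))))(II(S(IK)(KI(IS))(I(II(IS)))))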